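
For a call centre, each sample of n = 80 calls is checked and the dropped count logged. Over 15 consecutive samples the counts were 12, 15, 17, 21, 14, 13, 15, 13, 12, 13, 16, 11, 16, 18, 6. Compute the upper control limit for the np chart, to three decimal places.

p̄ = Σdᵢ / (k·n) = 212 / (15 × 80) = 0.17667
UCL = np̄ + 3·√(np̄(1−p̄)) = 14.1333 + 3 × √(14.1333×0.82333) = 14.1333 + 3 × 3.4112 = 24.3670

24.367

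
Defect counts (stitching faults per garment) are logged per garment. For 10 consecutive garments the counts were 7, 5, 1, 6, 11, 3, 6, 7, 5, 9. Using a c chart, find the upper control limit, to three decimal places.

13.348

c̄ = (7 + 5 + 1 + 6 + 11 + 3 + 6 + 7 + 5 + 9) / 10 = 60 / 10 = 6.0000
UCL = c̄ + 3√c̄ = 6.0000 + 3 × √6.0000 = 6.0000 + 3 × 2.4495 = 13.3485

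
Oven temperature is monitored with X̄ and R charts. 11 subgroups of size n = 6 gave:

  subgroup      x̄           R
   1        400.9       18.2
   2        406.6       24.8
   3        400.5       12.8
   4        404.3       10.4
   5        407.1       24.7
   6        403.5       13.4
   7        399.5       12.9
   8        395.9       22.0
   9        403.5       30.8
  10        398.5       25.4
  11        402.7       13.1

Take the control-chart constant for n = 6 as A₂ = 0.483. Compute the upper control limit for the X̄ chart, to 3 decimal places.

411.246

X̄̄ = (400.9 + 406.6 + 400.5 + 404.3 + 407.1 + 403.5 + 399.5 + 395.9 + 403.5 + 398.5 + 402.7) / 11 = 4423.0000 / 11 = 402.0909
R̄ = (18.2 + 24.8 + 12.8 + 10.4 + 24.7 + 13.4 + 12.9 + 22.0 + 30.8 + 25.4 + 13.1) / 11 = 208.5000 / 11 = 18.9545
UCL = X̄̄ + A₂·R̄ = 402.0909 + 0.483 × 18.9545 = 411.2460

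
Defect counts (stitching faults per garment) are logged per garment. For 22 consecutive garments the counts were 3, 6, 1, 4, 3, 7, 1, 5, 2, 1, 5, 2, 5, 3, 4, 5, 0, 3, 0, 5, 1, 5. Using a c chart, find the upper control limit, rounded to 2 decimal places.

c̄ = (3 + 6 + 1 + 4 + 3 + 7 + 1 + 5 + 2 + 1 + 5 + 2 + 5 + 3 + 4 + 5 + 0 + 3 + 0 + 5 + 1 + 5) / 22 = 71 / 22 = 3.2273
UCL = c̄ + 3√c̄ = 3.2273 + 3 × √3.2273 = 3.2273 + 3 × 1.7965 = 8.6167

8.62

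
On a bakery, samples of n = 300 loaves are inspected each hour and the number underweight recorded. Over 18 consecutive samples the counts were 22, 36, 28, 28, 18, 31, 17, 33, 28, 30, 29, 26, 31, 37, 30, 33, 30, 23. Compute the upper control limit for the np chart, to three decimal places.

43.529

p̄ = Σdᵢ / (k·n) = 510 / (18 × 300) = 0.09444
UCL = np̄ + 3·√(np̄(1−p̄)) = 28.3333 + 3 × √(28.3333×0.90556) = 28.3333 + 3 × 5.0653 = 43.5293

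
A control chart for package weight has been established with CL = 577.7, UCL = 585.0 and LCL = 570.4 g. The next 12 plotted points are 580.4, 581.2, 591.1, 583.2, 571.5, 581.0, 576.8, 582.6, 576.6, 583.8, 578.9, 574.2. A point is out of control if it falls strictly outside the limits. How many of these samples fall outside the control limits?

1

Compare each point to [570.4, 585.0]: sample 3 = 591.1 > UCL.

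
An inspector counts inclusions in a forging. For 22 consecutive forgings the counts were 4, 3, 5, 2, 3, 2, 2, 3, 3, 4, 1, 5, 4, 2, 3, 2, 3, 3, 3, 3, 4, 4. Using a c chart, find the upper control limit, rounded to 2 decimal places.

c̄ = (4 + 3 + 5 + 2 + 3 + 2 + 2 + 3 + 3 + 4 + 1 + 5 + 4 + 2 + 3 + 2 + 3 + 3 + 3 + 3 + 4 + 4) / 22 = 68 / 22 = 3.0909
UCL = c̄ + 3√c̄ = 3.0909 + 3 × √3.0909 = 3.0909 + 3 × 1.7581 = 8.3652

8.37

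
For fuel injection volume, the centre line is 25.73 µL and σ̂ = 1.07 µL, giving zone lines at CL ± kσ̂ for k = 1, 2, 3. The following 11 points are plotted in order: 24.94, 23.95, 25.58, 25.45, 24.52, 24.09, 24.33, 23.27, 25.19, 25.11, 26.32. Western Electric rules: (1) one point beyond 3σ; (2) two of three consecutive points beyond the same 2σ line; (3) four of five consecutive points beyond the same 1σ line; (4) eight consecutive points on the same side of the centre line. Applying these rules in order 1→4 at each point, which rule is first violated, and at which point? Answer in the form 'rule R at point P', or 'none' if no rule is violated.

Zone of each point (C = within 1σ̂, B = 1σ̂–2σ̂, A = 2σ̂–3σ̂, * = beyond 3σ̂; sign = side of CL): 1:-C, 2:-B, 3:-C, 4:-C, 5:-B, 6:-B, 7:-B, 8:-A, 9:-C, 10:-C, 11:+C
Rule 3 (four of five consecutive points beyond the same 1σ limit) is satisfied at point 8.

rule 3 at point 8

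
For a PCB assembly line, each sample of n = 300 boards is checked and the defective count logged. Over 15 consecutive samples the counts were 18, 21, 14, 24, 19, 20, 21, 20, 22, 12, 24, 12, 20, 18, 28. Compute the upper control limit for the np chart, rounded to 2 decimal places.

32.35

p̄ = Σdᵢ / (k·n) = 293 / (15 × 300) = 0.06511
UCL = np̄ + 3·√(np̄(1−p̄)) = 19.5333 + 3 × √(19.5333×0.93489) = 19.5333 + 3 × 4.2733 = 32.3534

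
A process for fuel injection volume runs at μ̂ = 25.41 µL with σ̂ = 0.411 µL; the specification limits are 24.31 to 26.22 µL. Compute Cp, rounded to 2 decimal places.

0.77

Cp = (USL − LSL) / (6σ̂) = (26.22 − 24.31) / (6 × 0.411) = 1.9100 / 2.4660 = 0.7745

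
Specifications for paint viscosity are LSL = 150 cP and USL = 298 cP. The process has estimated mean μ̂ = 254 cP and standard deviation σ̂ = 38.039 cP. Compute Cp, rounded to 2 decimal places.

Cp = (USL − LSL) / (6σ̂) = (298 − 150) / (6 × 38.039) = 148.0000 / 228.2340 = 0.6485

0.65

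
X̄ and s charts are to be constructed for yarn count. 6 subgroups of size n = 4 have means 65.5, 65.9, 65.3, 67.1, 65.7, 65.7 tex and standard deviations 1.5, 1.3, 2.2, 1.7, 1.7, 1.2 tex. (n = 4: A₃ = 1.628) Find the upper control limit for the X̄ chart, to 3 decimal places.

68.471

X̄̄ = (65.5 + 65.9 + 65.3 + 67.1 + 65.7 + 65.7) / 6 = 65.8667
s̄ = (1.5 + 1.3 + 2.2 + 1.7 + 1.7 + 1.2) / 6 = 1.6000
UCL = X̄̄ + A₃·s̄ = 65.8667 + 1.628 × 1.6000 = 68.4715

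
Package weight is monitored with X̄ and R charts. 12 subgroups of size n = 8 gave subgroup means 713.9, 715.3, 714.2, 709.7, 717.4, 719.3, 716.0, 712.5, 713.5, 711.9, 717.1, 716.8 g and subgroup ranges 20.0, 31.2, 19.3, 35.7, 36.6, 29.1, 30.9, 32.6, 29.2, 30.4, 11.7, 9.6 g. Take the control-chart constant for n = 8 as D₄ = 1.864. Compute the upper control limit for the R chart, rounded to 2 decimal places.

49.13

R̄ = (20.0 + 31.2 + 19.3 + 35.7 + 36.6 + 29.1 + 30.9 + 32.6 + 29.2 + 30.4 + 11.7 + 9.6) / 12 = 316.3000 / 12 = 26.3583
UCL_R = D₄·R̄ = 1.864 × 26.3583 = 49.1319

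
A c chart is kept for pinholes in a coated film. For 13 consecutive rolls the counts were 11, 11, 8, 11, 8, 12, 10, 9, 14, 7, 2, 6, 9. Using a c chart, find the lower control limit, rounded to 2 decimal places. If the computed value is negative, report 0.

0.04

c̄ = (11 + 11 + 8 + 11 + 8 + 12 + 10 + 9 + 14 + 7 + 2 + 6 + 9) / 13 = 118 / 13 = 9.0769
LCL = c̄ − 3√c̄ = 9.0769 − 3 × 3.0128 = 0.0385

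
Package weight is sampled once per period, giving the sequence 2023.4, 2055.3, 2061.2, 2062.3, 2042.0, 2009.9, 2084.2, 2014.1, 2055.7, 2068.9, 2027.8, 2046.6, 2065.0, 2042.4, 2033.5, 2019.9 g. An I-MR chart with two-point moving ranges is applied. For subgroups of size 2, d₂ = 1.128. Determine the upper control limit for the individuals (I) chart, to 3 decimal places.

2117.899

X̄ = (2023.4 + 2055.3 + 2061.2 + 2062.3 + 2042.0 + 2009.9 + 2084.2 + 2014.1 + 2055.7 + 2068.9 + 2027.8 + 2046.6 + 2065.0 + 2042.4 + 2033.5 + 2019.9) / 16 = 2044.5125
Moving ranges: 31.9, 5.9, 1.1, 20.3, 32.1, 74.3, 70.1, 41.6, 13.2, 41.1, 18.8, 18.4, 22.6, 8.9, 13.6; M̄R̄ = 413.9000 / 15 = 27.5933
UCL = X̄ + 3·M̄R̄/d₂ = 2044.5125 + 3 × 27.5933 / 1.128 = 2117.8990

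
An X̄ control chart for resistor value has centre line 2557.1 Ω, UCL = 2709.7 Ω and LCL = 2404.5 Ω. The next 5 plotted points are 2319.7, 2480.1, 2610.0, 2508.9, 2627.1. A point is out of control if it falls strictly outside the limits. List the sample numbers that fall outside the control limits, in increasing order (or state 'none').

Compare each point to [2404.5, 2709.7]: sample 1 = 2319.7 < LCL.

1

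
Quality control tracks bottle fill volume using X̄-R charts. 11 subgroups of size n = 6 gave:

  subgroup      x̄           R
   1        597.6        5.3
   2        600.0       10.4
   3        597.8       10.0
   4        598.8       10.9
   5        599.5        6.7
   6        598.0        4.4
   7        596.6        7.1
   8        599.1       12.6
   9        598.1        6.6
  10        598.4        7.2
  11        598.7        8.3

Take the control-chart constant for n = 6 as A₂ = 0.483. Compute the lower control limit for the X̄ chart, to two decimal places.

594.49

X̄̄ = (597.6 + 600.0 + 597.8 + 598.8 + 599.5 + 598.0 + 596.6 + 599.1 + 598.1 + 598.4 + 598.7) / 11 = 6582.6000 / 11 = 598.4182
R̄ = (5.3 + 10.4 + 10.0 + 10.9 + 6.7 + 4.4 + 7.1 + 12.6 + 6.6 + 7.2 + 8.3) / 11 = 89.5000 / 11 = 8.1364
LCL = X̄̄ − A₂·R̄ = 598.4182 − 0.483 × 8.1364 = 594.4883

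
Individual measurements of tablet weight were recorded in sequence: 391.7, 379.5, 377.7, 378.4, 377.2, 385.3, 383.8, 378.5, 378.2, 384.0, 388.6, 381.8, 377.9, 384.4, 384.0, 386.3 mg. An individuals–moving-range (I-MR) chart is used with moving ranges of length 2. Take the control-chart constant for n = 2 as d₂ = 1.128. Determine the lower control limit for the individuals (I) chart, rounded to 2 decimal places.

X̄ = (391.7 + 379.5 + 377.7 + 378.4 + 377.2 + 385.3 + 383.8 + 378.5 + 378.2 + 384.0 + 388.6 + 381.8 + 377.9 + 384.4 + 384.0 + 386.3) / 16 = 382.3313
Moving ranges: 12.2, 1.8, 0.7, 1.2, 8.1, 1.5, 5.3, 0.3, 5.8, 4.6, 6.8, 3.9, 6.5, 0.4, 2.3; M̄R̄ = 61.4000 / 15 = 4.0933
LCL = X̄ − 3·M̄R̄/d₂ = 382.3313 − 3 × 4.0933 / 1.128 = 371.4447

371.44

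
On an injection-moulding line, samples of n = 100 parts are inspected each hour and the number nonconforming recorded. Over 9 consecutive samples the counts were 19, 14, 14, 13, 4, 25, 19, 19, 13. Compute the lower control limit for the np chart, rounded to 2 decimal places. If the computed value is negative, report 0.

4.68

p̄ = Σdᵢ / (k·n) = 140 / (9 × 100) = 0.15556
LCL = np̄ − 3·√(np̄(1−p̄)) = 15.5556 − 3 × 3.6243 = 4.6826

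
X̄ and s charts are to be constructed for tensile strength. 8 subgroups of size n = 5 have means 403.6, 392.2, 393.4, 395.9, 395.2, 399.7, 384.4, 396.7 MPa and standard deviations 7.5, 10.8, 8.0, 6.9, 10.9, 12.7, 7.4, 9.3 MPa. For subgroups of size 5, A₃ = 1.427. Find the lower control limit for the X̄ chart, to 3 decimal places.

X̄̄ = (403.6 + 392.2 + 393.4 + 395.9 + 395.2 + 399.7 + 384.4 + 396.7) / 8 = 395.1375
s̄ = (7.5 + 10.8 + 8.0 + 6.9 + 10.9 + 12.7 + 7.4 + 9.3) / 8 = 9.1875
LCL = X̄̄ − A₃·s̄ = 395.1375 − 1.427 × 9.1875 = 382.0269

382.027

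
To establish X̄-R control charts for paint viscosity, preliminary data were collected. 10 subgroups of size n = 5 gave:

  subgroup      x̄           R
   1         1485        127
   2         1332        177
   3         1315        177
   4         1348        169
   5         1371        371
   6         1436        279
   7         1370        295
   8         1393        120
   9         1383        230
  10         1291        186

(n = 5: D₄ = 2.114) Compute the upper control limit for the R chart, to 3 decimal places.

450.493

R̄ = (127 + 177 + 177 + 169 + 371 + 279 + 295 + 120 + 230 + 186) / 10 = 2131.0000 / 10 = 213.1000
UCL_R = D₄·R̄ = 2.114 × 213.1000 = 450.4934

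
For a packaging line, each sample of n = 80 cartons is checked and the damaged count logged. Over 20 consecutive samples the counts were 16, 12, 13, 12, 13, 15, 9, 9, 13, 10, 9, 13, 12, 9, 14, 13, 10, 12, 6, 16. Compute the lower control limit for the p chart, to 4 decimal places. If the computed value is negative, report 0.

p̄ = Σdᵢ / (k·n) = 236 / (20 × 80) = 0.14750
LCL = p̄ − 3·√(p̄(1−p̄)/n) = 0.14750 − 3 × 0.03965 = 0.02856

0.0286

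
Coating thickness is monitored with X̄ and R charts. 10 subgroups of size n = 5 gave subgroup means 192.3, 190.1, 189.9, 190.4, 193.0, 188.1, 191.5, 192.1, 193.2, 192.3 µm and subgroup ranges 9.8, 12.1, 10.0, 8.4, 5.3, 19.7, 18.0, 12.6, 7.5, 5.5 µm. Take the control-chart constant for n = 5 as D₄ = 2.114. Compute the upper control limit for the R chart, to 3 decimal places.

23.021

R̄ = (9.8 + 12.1 + 10.0 + 8.4 + 5.3 + 19.7 + 18.0 + 12.6 + 7.5 + 5.5) / 10 = 108.9000 / 10 = 10.8900
UCL_R = D₄·R̄ = 2.114 × 10.8900 = 23.0215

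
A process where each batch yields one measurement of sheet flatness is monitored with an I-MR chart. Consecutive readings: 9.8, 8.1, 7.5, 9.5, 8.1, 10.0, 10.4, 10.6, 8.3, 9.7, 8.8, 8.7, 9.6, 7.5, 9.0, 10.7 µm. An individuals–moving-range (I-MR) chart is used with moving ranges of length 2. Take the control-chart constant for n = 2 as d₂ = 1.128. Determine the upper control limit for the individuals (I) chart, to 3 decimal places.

X̄ = (9.8 + 8.1 + 7.5 + 9.5 + 8.1 + 10.0 + 10.4 + 10.6 + 8.3 + 9.7 + 8.8 + 8.7 + 9.6 + 7.5 + 9.0 + 10.7) / 16 = 9.1438
Moving ranges: 1.7, 0.6, 2.0, 1.4, 1.9, 0.4, 0.2, 2.3, 1.4, 0.9, 0.1, 0.9, 2.1, 1.5, 1.7; M̄R̄ = 19.1000 / 15 = 1.2733
UCL = X̄ + 3·M̄R̄/d₂ = 9.1438 + 3 × 1.2733 / 1.128 = 12.5303

12.530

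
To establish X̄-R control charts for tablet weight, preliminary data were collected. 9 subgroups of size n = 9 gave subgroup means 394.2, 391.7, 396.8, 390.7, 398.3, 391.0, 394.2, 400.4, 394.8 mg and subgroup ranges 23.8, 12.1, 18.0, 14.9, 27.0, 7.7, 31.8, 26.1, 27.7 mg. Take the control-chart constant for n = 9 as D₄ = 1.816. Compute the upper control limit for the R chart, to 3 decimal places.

R̄ = (23.8 + 12.1 + 18.0 + 14.9 + 27.0 + 7.7 + 31.8 + 26.1 + 27.7) / 9 = 189.1000 / 9 = 21.0111
UCL_R = D₄·R̄ = 1.816 × 21.0111 = 38.1562

38.156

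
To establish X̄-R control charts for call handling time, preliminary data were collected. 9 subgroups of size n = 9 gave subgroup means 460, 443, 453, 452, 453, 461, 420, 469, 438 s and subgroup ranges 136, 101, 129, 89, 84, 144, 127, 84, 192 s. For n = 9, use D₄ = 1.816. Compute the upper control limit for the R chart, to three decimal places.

R̄ = (136 + 101 + 129 + 89 + 84 + 144 + 127 + 84 + 192) / 9 = 1086.0000 / 9 = 120.6667
UCL_R = D₄·R̄ = 1.816 × 120.6667 = 219.1307

219.131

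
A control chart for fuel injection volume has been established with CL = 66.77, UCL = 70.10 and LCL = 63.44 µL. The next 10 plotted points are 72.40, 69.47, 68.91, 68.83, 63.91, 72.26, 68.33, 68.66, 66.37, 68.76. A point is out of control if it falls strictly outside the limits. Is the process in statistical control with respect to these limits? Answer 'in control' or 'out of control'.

out of control

Compare each point to [63.44, 70.10]: sample 1 = 72.40 > UCL; sample 6 = 72.26 > UCL.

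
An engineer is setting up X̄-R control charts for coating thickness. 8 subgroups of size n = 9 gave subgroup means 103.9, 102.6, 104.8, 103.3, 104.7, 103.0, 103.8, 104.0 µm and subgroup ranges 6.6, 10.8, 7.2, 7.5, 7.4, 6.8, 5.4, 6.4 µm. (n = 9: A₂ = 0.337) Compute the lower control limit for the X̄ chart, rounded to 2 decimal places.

X̄̄ = (103.9 + 102.6 + 104.8 + 103.3 + 104.7 + 103.0 + 103.8 + 104.0) / 8 = 830.1000 / 8 = 103.7625
R̄ = (6.6 + 10.8 + 7.2 + 7.5 + 7.4 + 6.8 + 5.4 + 6.4) / 8 = 58.1000 / 8 = 7.2625
LCL = X̄̄ − A₂·R̄ = 103.7625 − 0.337 × 7.2625 = 101.3150

101.32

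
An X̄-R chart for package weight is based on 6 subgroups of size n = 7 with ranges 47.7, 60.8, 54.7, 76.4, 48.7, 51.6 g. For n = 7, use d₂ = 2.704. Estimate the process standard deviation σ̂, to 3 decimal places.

20.950

R̄ = (47.7 + 60.8 + 54.7 + 76.4 + 48.7 + 51.6) / 6 = 56.6500
σ̂ = R̄ / d₂ = 56.6500 / 2.704 = 20.9504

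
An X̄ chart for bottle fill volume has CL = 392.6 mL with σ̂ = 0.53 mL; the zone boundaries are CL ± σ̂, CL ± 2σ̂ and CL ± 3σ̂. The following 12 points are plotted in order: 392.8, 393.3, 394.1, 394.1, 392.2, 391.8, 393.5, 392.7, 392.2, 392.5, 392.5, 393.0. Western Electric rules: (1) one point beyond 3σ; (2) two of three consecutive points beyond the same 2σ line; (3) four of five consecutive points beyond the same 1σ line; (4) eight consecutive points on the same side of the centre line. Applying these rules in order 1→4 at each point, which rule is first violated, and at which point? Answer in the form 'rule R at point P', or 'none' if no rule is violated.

Zone of each point (C = within 1σ̂, B = 1σ̂–2σ̂, A = 2σ̂–3σ̂, * = beyond 3σ̂; sign = side of CL): 1:+C, 2:+B, 3:+A, 4:+A, 5:-C, 6:-B, 7:+B, 8:+C, 9:-C, 10:-C, 11:-C, 12:+C
Rule 2 (two of three consecutive points beyond the same 2σ limit) is satisfied at point 4.

rule 2 at point 4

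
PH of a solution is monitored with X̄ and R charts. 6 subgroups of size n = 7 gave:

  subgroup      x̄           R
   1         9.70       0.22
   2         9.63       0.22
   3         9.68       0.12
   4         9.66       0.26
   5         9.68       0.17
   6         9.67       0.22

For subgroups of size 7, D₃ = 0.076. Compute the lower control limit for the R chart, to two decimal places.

R̄ = (0.22 + 0.22 + 0.12 + 0.26 + 0.17 + 0.22) / 6 = 1.2100 / 6 = 0.2017
LCL_R = D₃·R̄ = 0.076 × 0.2017 = 0.0153

0.02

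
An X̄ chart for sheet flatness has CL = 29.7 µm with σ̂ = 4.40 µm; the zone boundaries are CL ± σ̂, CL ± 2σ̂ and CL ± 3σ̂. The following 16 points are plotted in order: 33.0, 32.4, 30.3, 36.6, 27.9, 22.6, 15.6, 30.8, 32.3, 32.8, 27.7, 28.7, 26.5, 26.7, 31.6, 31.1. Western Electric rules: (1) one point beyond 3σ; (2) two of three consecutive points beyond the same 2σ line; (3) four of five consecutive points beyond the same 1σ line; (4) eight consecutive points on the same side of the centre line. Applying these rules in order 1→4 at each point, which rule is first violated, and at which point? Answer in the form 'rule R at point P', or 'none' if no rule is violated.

Zone of each point (C = within 1σ̂, B = 1σ̂–2σ̂, A = 2σ̂–3σ̂, * = beyond 3σ̂; sign = side of CL): 1:+C, 2:+C, 3:+C, 4:+B, 5:-C, 6:-B, 7:-*, 8:+C, 9:+C, 10:+C, 11:-C, 12:-C, 13:-C, 14:-C, 15:+C, 16:+C
Rule 1 (one point beyond the 3σ limits) is satisfied at point 7.

rule 1 at point 7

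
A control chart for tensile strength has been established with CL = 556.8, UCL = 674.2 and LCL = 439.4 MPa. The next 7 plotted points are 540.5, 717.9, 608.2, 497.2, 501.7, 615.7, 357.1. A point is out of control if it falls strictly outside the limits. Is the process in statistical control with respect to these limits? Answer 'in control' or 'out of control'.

out of control

Compare each point to [439.4, 674.2]: sample 2 = 717.9 > UCL; sample 7 = 357.1 < LCL.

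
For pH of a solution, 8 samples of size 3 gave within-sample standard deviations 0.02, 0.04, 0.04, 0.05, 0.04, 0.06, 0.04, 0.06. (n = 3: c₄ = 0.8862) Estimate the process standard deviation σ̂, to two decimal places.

0.05

s̄ = (0.02 + 0.04 + 0.04 + 0.05 + 0.04 + 0.06 + 0.04 + 0.06) / 8 = 0.0437
σ̂ = s̄ / c₄ = 0.0437 / 0.8862 = 0.0494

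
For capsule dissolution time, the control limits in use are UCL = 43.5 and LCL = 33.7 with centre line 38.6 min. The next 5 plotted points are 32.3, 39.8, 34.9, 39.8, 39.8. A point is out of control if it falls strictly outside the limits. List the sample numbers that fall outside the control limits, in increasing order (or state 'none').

Compare each point to [33.7, 43.5]: sample 1 = 32.3 < LCL.

1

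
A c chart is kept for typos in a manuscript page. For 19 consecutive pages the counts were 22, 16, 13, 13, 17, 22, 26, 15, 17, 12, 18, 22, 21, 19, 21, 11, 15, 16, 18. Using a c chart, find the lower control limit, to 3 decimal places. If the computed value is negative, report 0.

5.001

c̄ = (22 + 16 + 13 + 13 + 17 + 22 + 26 + 15 + 17 + 12 + 18 + 22 + 21 + 19 + 21 + 11 + 15 + 16 + 18) / 19 = 334 / 19 = 17.5789
LCL = c̄ − 3√c̄ = 17.5789 − 3 × 4.1927 = 5.0008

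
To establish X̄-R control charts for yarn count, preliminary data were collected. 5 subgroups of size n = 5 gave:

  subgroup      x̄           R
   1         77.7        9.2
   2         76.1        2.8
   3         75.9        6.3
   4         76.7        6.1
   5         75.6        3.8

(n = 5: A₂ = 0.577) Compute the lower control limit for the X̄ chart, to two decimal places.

73.15

X̄̄ = (77.7 + 76.1 + 75.9 + 76.7 + 75.6) / 5 = 382.0000 / 5 = 76.4000
R̄ = (9.2 + 2.8 + 6.3 + 6.1 + 3.8) / 5 = 28.2000 / 5 = 5.6400
LCL = X̄̄ − A₂·R̄ = 76.4000 − 0.577 × 5.6400 = 73.1457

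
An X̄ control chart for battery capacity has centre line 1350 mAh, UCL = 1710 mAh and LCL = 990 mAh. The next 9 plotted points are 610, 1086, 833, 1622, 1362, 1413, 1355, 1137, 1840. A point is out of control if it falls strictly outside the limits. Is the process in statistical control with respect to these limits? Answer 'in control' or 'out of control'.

out of control

Compare each point to [990, 1710]: sample 1 = 610 < LCL; sample 3 = 833 < LCL; sample 9 = 1840 > UCL.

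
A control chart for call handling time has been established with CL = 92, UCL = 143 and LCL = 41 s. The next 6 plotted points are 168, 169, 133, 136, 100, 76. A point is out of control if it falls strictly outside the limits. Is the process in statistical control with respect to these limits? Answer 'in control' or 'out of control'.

out of control

Compare each point to [41, 143]: sample 1 = 168 > UCL; sample 2 = 169 > UCL.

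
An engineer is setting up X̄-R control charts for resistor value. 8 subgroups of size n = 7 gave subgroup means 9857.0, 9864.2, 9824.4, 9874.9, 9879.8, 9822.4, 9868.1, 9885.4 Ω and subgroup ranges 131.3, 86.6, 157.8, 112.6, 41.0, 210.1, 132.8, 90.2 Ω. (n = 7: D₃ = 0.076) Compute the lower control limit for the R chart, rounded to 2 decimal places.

R̄ = (131.3 + 86.6 + 157.8 + 112.6 + 41.0 + 210.1 + 132.8 + 90.2) / 8 = 962.4000 / 8 = 120.3000
LCL_R = D₃·R̄ = 0.076 × 120.3000 = 9.1428

9.14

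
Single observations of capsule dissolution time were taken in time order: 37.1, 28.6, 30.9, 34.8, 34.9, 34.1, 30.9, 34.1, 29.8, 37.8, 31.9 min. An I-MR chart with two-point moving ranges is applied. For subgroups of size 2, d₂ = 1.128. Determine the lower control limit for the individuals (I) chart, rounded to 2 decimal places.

22.48

X̄ = (37.1 + 28.6 + 30.9 + 34.8 + 34.9 + 34.1 + 30.9 + 34.1 + 29.8 + 37.8 + 31.9) / 11 = 33.1727
Moving ranges: 8.5, 2.3, 3.9, 0.1, 0.8, 3.2, 3.2, 4.3, 8.0, 5.9; M̄R̄ = 40.2000 / 10 = 4.0200
LCL = X̄ − 3·M̄R̄/d₂ = 33.1727 − 3 × 4.0200 / 1.128 = 22.4812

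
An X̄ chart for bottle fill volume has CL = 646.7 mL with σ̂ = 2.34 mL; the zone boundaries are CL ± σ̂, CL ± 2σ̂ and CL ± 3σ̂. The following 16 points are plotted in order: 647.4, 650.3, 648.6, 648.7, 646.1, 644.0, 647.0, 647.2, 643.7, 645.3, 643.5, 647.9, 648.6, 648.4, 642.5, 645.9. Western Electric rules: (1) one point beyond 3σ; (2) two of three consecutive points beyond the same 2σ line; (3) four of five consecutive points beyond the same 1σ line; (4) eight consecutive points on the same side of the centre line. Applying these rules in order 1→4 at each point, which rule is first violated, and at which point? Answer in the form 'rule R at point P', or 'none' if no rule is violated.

Zone of each point (C = within 1σ̂, B = 1σ̂–2σ̂, A = 2σ̂–3σ̂, * = beyond 3σ̂; sign = side of CL): 1:+C, 2:+B, 3:+C, 4:+C, 5:-C, 6:-B, 7:+C, 8:+C, 9:-B, 10:-C, 11:-B, 12:+C, 13:+C, 14:+C, 15:-B, 16:-C
No rule fires across all 16 points.

none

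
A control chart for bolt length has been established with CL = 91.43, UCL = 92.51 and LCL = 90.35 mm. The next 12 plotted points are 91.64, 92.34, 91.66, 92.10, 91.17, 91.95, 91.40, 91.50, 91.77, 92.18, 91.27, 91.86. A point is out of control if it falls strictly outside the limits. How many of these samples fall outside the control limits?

All 12 points lie within [90.35, 92.51].

0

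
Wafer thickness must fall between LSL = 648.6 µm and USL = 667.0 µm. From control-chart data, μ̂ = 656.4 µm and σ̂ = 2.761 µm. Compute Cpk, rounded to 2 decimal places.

Cpu = (USL − μ̂) / (3σ̂) = (667.0 − 656.4) / (3 × 2.761) = 1.2797; Cpl = (μ̂ − LSL) / (3σ̂) = (656.4 − 648.6) / (3 × 2.761) = 0.9417; Cpk = min(Cpu, Cpl) = 0.9417

0.94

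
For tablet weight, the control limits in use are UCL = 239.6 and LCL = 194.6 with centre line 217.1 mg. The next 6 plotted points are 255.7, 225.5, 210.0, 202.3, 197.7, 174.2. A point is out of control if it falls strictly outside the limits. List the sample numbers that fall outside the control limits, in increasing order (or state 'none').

1, 6

Compare each point to [194.6, 239.6]: sample 1 = 255.7 > UCL; sample 6 = 174.2 < LCL.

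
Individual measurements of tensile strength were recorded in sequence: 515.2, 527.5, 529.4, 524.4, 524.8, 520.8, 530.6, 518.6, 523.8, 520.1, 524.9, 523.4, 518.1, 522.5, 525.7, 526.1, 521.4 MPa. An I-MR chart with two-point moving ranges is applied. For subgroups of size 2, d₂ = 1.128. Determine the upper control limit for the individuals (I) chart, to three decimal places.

536.436

X̄ = (515.2 + 527.5 + 529.4 + 524.4 + 524.8 + 520.8 + 530.6 + 518.6 + 523.8 + 520.1 + 524.9 + 523.4 + 518.1 + 522.5 + 525.7 + 526.1 + 521.4) / 17 = 523.3706
Moving ranges: 12.3, 1.9, 5.0, 0.4, 4.0, 9.8, 12.0, 5.2, 3.7, 4.8, 1.5, 5.3, 4.4, 3.2, 0.4, 4.7; M̄R̄ = 78.6000 / 16 = 4.9125
UCL = X̄ + 3·M̄R̄/d₂ = 523.3706 + 3 × 4.9125 / 1.128 = 536.4357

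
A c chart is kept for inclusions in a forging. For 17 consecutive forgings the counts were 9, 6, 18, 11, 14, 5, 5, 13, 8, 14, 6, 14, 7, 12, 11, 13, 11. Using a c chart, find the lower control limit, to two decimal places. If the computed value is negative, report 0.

0.73

c̄ = (9 + 6 + 18 + 11 + 14 + 5 + 5 + 13 + 8 + 14 + 6 + 14 + 7 + 12 + 11 + 13 + 11) / 17 = 177 / 17 = 10.4118
LCL = c̄ − 3√c̄ = 10.4118 − 3 × 3.2267 = 0.7316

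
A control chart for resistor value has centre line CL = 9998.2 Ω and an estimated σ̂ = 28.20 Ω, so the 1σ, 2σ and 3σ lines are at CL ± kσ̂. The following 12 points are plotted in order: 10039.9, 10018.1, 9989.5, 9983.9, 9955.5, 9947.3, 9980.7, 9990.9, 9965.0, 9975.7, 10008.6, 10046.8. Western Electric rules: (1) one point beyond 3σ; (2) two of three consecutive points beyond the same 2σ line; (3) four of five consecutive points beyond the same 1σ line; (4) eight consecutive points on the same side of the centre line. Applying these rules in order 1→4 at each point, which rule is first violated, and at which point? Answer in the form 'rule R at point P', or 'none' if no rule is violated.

Zone of each point (C = within 1σ̂, B = 1σ̂–2σ̂, A = 2σ̂–3σ̂, * = beyond 3σ̂; sign = side of CL): 1:+B, 2:+C, 3:-C, 4:-C, 5:-B, 6:-B, 7:-C, 8:-C, 9:-B, 10:-C, 11:+C, 12:+B
Rule 4 (eight consecutive points on the same side of the centre line) is satisfied at point 10.

rule 4 at point 10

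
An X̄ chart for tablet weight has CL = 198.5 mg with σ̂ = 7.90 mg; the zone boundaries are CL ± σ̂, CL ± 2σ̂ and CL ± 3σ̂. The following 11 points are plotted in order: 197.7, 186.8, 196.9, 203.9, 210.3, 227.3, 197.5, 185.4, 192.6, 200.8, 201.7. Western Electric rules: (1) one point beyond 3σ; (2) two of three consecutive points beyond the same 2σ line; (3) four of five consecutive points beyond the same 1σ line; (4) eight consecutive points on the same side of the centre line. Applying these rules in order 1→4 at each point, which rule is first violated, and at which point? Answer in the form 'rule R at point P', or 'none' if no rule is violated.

Zone of each point (C = within 1σ̂, B = 1σ̂–2σ̂, A = 2σ̂–3σ̂, * = beyond 3σ̂; sign = side of CL): 1:-C, 2:-B, 3:-C, 4:+C, 5:+B, 6:+*, 7:-C, 8:-B, 9:-C, 10:+C, 11:+C
Rule 1 (one point beyond the 3σ limits) is satisfied at point 6.

rule 1 at point 6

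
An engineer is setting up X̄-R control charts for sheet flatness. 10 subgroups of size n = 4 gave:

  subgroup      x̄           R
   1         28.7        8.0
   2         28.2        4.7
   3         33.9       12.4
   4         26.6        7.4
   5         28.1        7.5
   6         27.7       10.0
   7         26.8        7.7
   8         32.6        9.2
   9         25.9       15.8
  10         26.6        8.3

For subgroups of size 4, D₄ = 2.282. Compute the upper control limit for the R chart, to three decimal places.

20.766

R̄ = (8.0 + 4.7 + 12.4 + 7.4 + 7.5 + 10.0 + 7.7 + 9.2 + 15.8 + 8.3) / 10 = 91.0000 / 10 = 9.1000
UCL_R = D₄·R̄ = 2.282 × 9.1000 = 20.7662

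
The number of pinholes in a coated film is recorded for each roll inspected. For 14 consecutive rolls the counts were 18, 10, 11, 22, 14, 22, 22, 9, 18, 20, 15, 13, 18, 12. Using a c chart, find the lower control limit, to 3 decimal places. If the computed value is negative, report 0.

4.000

c̄ = (18 + 10 + 11 + 22 + 14 + 22 + 22 + 9 + 18 + 20 + 15 + 13 + 18 + 12) / 14 = 224 / 14 = 16.0000
LCL = c̄ − 3√c̄ = 16.0000 − 3 × 4.0000 = 4.0000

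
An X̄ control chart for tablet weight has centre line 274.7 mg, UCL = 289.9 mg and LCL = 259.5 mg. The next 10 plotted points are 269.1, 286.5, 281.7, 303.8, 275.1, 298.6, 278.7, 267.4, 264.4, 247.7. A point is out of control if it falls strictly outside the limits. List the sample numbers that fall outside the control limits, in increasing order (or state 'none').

4, 6, 10

Compare each point to [259.5, 289.9]: sample 4 = 303.8 > UCL; sample 6 = 298.6 > UCL; sample 10 = 247.7 < LCL.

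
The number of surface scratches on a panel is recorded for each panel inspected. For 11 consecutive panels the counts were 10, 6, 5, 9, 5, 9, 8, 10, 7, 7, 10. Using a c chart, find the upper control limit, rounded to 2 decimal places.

16.21

c̄ = (10 + 6 + 5 + 9 + 5 + 9 + 8 + 10 + 7 + 7 + 10) / 11 = 86 / 11 = 7.8182
UCL = c̄ + 3√c̄ = 7.8182 + 3 × √7.8182 = 7.8182 + 3 × 2.7961 = 16.2065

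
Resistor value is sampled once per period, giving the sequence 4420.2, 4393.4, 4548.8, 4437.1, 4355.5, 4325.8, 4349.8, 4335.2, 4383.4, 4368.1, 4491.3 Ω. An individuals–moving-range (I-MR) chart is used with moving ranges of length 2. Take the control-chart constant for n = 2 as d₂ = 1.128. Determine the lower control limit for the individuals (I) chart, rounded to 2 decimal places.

4233.10

X̄ = (4420.2 + 4393.4 + 4548.8 + 4437.1 + 4355.5 + 4325.8 + 4349.8 + 4335.2 + 4383.4 + 4368.1 + 4491.3) / 11 = 4400.7818
Moving ranges: 26.8, 155.4, 111.7, 81.6, 29.7, 24.0, 14.6, 48.2, 15.3, 123.2; M̄R̄ = 630.5000 / 10 = 63.0500
LCL = X̄ − 3·M̄R̄/d₂ = 4400.7818 − 3 × 63.0500 / 1.128 = 4233.0956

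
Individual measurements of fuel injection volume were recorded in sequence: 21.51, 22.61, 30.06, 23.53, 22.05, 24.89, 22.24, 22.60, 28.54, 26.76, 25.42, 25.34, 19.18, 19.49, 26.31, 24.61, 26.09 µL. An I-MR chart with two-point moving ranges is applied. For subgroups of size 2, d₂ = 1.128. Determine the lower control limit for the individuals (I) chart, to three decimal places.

16.208

X̄ = (21.51 + 22.61 + 30.06 + 23.53 + 22.05 + 24.89 + 22.24 + 22.60 + 28.54 + 26.76 + 25.42 + 25.34 + 19.18 + 19.49 + 26.31 + 24.61 + 26.09) / 17 = 24.1900
Moving ranges: 1.10, 7.45, 6.53, 1.48, 2.84, 2.65, 0.36, 5.94, 1.78, 1.34, 0.08, 6.16, 0.31, 6.82, 1.70, 1.48; M̄R̄ = 48.0200 / 16 = 3.0013
LCL = X̄ − 3·M̄R̄/d₂ = 24.1900 − 3 × 3.0013 / 1.128 = 16.2080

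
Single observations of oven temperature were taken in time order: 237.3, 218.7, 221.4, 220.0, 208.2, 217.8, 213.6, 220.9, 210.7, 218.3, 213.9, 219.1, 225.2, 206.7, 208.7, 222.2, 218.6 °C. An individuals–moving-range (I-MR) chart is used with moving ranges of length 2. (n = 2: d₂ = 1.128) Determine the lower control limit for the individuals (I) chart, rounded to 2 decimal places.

196.66

X̄ = (237.3 + 218.7 + 221.4 + 220.0 + 208.2 + 217.8 + 213.6 + 220.9 + 210.7 + 218.3 + 213.9 + 219.1 + 225.2 + 206.7 + 208.7 + 222.2 + 218.6) / 17 = 217.7235
Moving ranges: 18.6, 2.7, 1.4, 11.8, 9.6, 4.2, 7.3, 10.2, 7.6, 4.4, 5.2, 6.1, 18.5, 2.0, 13.5, 3.6; M̄R̄ = 126.7000 / 16 = 7.9188
LCL = X̄ − 3·M̄R̄/d₂ = 217.7235 − 3 × 7.9188 / 1.128 = 196.6630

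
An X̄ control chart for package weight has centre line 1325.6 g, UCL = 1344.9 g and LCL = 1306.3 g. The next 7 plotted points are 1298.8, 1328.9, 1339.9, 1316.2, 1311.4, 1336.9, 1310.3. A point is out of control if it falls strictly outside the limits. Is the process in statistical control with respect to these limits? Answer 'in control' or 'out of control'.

Compare each point to [1306.3, 1344.9]: sample 1 = 1298.8 < LCL.

out of control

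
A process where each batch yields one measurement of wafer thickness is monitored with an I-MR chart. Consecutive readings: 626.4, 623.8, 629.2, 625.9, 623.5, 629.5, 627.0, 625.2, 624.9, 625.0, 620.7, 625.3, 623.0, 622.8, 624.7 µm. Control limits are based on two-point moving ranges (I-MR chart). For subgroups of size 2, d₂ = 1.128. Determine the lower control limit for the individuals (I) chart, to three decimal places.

X̄ = (626.4 + 623.8 + 629.2 + 625.9 + 623.5 + 629.5 + 627.0 + 625.2 + 624.9 + 625.0 + 620.7 + 625.3 + 623.0 + 622.8 + 624.7) / 15 = 625.1267
Moving ranges: 2.6, 5.4, 3.3, 2.4, 6.0, 2.5, 1.8, 0.3, 0.1, 4.3, 4.6, 2.3, 0.2, 1.9; M̄R̄ = 37.7000 / 14 = 2.6929
LCL = X̄ − 3·M̄R̄/d₂ = 625.1267 − 3 × 2.6929 / 1.128 = 617.9648

617.965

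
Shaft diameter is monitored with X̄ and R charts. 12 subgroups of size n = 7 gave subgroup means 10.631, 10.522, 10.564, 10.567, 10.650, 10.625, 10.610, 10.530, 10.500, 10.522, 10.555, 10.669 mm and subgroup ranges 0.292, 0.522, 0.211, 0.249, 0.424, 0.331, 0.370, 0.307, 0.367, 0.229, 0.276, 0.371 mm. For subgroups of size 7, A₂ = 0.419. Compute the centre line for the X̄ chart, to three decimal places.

X̄̄ = (10.631 + 10.522 + 10.564 + 10.567 + 10.650 + 10.625 + 10.610 + 10.530 + 10.500 + 10.522 + 10.555 + 10.669) / 12 = 126.9450 / 12 = 10.5787
CL = X̄̄ = 10.5787

10.579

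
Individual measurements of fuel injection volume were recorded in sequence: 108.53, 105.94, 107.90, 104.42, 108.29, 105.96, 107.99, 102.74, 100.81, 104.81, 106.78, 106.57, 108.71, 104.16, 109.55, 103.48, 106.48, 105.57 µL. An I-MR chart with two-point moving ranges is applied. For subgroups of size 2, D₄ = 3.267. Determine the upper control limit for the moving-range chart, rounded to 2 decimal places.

9.93

Moving ranges: 2.59, 1.96, 3.48, 3.87, 2.33, 2.03, 5.25, 1.93, 4.00, 1.97, 0.21, 2.14, 4.55, 5.39, 6.07, 3.00, 0.91; M̄R̄ = 51.6800 / 17 = 3.0400
UCL_MR = D₄·M̄R̄ = 3.267 × 3.0400 = 9.9317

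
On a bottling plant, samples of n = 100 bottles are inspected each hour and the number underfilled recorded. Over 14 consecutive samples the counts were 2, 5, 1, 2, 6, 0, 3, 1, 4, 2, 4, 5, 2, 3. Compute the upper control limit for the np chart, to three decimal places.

7.855

p̄ = Σdᵢ / (k·n) = 40 / (14 × 100) = 0.02857
UCL = np̄ + 3·√(np̄(1−p̄)) = 2.8571 + 3 × √(2.8571×0.97143) = 2.8571 + 3 × 1.6660 = 7.8551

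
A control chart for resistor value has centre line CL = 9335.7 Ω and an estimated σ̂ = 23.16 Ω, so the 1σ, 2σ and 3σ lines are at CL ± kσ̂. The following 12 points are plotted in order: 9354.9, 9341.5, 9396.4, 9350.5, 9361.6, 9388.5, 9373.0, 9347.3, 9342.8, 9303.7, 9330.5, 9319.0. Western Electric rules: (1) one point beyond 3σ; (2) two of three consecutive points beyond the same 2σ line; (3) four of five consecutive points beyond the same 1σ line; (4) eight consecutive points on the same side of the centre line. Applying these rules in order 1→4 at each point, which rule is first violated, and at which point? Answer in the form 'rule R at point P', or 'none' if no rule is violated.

rule 3 at point 7

Zone of each point (C = within 1σ̂, B = 1σ̂–2σ̂, A = 2σ̂–3σ̂, * = beyond 3σ̂; sign = side of CL): 1:+C, 2:+C, 3:+A, 4:+C, 5:+B, 6:+A, 7:+B, 8:+C, 9:+C, 10:-B, 11:-C, 12:-C
Rule 3 (four of five consecutive points beyond the same 1σ limit) is satisfied at point 7.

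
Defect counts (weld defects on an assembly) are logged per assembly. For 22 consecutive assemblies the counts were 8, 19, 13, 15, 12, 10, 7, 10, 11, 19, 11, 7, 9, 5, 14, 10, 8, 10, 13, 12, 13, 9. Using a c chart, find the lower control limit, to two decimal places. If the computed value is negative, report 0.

1.13

c̄ = (8 + 19 + 13 + 15 + 12 + 10 + 7 + 10 + 11 + 19 + 11 + 7 + 9 + 5 + 14 + 10 + 8 + 10 + 13 + 12 + 13 + 9) / 22 = 245 / 22 = 11.1364
LCL = c̄ − 3√c̄ = 11.1364 − 3 × 3.3371 = 1.1250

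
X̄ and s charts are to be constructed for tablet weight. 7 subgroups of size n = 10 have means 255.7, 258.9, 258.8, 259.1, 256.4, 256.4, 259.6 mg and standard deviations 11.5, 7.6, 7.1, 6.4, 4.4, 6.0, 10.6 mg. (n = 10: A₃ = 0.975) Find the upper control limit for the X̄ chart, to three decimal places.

X̄̄ = (255.7 + 258.9 + 258.8 + 259.1 + 256.4 + 256.4 + 259.6) / 7 = 257.8429
s̄ = (11.5 + 7.6 + 7.1 + 6.4 + 4.4 + 6.0 + 10.6) / 7 = 7.6571
UCL = X̄̄ + A₃·s̄ = 257.8429 + 0.975 × 7.6571 = 265.3086

265.309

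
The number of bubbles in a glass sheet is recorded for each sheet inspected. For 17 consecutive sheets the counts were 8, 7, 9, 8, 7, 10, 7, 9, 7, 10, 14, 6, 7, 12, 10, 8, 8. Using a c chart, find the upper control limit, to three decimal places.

c̄ = (8 + 7 + 9 + 8 + 7 + 10 + 7 + 9 + 7 + 10 + 14 + 6 + 7 + 12 + 10 + 8 + 8) / 17 = 147 / 17 = 8.6471
UCL = c̄ + 3√c̄ = 8.6471 + 3 × √8.6471 = 8.6471 + 3 × 2.9406 = 17.4688

17.469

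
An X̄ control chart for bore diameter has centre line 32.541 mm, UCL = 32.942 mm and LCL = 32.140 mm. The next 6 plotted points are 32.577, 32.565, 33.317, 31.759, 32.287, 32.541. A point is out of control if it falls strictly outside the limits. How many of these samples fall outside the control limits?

2

Compare each point to [32.140, 32.942]: sample 3 = 33.317 > UCL; sample 4 = 31.759 < LCL.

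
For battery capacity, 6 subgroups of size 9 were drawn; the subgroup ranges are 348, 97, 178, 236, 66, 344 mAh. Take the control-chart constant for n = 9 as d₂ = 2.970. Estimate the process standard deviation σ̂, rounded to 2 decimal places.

71.21

R̄ = (348 + 97 + 178 + 236 + 66 + 344) / 6 = 211.5000
σ̂ = R̄ / d₂ = 211.5000 / 2.970 = 71.2121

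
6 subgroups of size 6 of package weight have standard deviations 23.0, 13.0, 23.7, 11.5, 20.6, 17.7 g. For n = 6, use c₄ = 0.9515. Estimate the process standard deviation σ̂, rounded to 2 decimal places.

s̄ = (23.0 + 13.0 + 23.7 + 11.5 + 20.6 + 17.7) / 6 = 18.2500
σ̂ = s̄ / c₄ = 18.2500 / 0.9515 = 19.1802

19.18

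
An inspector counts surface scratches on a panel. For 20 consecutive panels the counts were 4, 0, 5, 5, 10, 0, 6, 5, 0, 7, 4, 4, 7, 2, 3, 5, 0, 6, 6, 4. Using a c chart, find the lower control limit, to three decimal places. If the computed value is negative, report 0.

0.000

c̄ = (4 + 0 + 5 + 5 + 10 + 0 + 6 + 5 + 0 + 7 + 4 + 4 + 7 + 2 + 3 + 5 + 0 + 6 + 6 + 4) / 20 = 83 / 20 = 4.1500
LCL = c̄ − 3√c̄ = 4.1500 − 3 × 2.0372 = -1.9615 → 0 (cannot be negative)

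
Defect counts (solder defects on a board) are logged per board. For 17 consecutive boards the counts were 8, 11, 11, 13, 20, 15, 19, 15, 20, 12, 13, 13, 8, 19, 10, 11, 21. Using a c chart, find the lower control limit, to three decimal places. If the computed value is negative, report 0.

c̄ = (8 + 11 + 11 + 13 + 20 + 15 + 19 + 15 + 20 + 12 + 13 + 13 + 8 + 19 + 10 + 11 + 21) / 17 = 239 / 17 = 14.0588
LCL = c̄ − 3√c̄ = 14.0588 − 3 × 3.7495 = 2.8103

2.810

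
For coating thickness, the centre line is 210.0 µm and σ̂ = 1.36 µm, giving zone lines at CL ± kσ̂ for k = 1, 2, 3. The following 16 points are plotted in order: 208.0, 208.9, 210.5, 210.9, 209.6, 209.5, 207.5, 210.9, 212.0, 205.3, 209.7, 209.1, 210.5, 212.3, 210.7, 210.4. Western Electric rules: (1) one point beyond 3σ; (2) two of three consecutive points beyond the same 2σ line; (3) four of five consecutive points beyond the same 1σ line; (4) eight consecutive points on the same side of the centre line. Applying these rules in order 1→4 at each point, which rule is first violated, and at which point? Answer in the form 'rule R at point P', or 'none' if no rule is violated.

Zone of each point (C = within 1σ̂, B = 1σ̂–2σ̂, A = 2σ̂–3σ̂, * = beyond 3σ̂; sign = side of CL): 1:-B, 2:-C, 3:+C, 4:+C, 5:-C, 6:-C, 7:-B, 8:+C, 9:+B, 10:-*, 11:-C, 12:-C, 13:+C, 14:+B, 15:+C, 16:+C
Rule 1 (one point beyond the 3σ limits) is satisfied at point 10.

rule 1 at point 10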